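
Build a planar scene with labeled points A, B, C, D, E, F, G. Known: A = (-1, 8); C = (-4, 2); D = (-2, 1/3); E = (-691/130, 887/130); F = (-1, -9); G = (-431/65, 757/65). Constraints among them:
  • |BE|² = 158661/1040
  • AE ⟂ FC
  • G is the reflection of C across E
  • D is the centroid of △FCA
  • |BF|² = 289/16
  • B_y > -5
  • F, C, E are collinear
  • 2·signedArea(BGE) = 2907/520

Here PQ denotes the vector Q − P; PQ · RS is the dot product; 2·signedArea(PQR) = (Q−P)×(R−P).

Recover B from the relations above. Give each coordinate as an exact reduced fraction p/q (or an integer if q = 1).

B = (-1, -19/4)

1. B_x = -1  [line 627/130·x + 171/130·y + 5757/520 = 0 ∩ |BF|² = 289/16]
2. B_y = -19/4  [line 627/130·x + 171/130·y + 5757/520 = 0 ∩ |BF|² = 289/16]
   → B = (-1, -19/4)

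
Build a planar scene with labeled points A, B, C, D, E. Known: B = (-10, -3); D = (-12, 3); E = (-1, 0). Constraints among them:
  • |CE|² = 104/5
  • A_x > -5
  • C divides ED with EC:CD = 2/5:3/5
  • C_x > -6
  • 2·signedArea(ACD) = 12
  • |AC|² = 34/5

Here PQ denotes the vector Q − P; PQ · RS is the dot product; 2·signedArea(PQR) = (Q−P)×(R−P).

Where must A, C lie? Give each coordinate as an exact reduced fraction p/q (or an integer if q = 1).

1. C_x = -27/5  [C divides ED with EC:CD = 2/5:3/5]
2. C_y = 6/5  [C divides ED with EC:CD = 2/5:3/5]
   → C = (-27/5, 6/5)
3. A_x = -4  [line -9/5·x + -33/5·y + -69/5 = 0 ∩ |AC|² = 34/5]
4. A_y = -1  [line -9/5·x + -33/5·y + -69/5 = 0 ∩ |AC|² = 34/5]
   → A = (-4, -1)

A = (-4, -1)
C = (-27/5, 6/5)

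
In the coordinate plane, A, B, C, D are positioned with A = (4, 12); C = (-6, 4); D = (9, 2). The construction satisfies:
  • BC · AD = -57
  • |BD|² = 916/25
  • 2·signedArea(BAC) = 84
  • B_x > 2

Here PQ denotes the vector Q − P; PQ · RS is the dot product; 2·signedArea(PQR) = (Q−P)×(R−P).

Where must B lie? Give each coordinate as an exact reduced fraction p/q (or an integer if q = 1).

1. B_x = 3  [2·signedArea(BAC) = 84 ∩ BC · AD = -57]
2. B_y = 14/5  [2·signedArea(BAC) = 84 ∩ BC · AD = -57]
   → B = (3, 14/5)

B = (3, 14/5)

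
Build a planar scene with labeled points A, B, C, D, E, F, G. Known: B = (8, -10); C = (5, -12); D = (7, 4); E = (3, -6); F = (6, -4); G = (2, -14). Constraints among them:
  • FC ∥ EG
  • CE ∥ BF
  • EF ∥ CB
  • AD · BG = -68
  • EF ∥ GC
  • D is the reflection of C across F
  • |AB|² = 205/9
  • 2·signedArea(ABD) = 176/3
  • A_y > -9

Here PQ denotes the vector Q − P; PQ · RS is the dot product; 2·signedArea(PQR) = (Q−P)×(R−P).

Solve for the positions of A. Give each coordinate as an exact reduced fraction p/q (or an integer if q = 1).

1. A_x = 11/3  [AD · BG = -68 ∩ 2·signedArea(ABD) = 176/3]
2. A_y = -8  [AD · BG = -68 ∩ 2·signedArea(ABD) = 176/3]
   → A = (11/3, -8)

A = (11/3, -8)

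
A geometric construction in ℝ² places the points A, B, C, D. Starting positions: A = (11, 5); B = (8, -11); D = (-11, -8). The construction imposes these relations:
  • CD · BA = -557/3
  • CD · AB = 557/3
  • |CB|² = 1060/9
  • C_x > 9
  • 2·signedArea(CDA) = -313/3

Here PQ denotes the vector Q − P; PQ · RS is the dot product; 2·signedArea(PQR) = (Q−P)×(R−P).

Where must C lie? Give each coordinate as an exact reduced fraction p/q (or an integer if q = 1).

C = (10, -1/3)

1. C_x = 10  [CD · BA = -557/3 ∩ 2·signedArea(CDA) = -313/3]
2. C_y = -1/3  [CD · BA = -557/3 ∩ 2·signedArea(CDA) = -313/3]
   → C = (10, -1/3)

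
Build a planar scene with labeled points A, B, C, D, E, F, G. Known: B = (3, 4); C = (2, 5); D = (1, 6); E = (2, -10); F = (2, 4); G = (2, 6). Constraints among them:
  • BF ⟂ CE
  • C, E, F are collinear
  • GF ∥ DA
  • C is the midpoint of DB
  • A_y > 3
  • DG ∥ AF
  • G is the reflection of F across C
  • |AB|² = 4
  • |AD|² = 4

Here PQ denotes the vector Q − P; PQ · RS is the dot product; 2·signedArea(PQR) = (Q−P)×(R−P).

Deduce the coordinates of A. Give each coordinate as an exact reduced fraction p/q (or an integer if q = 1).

1. A_x = 1  [DG ∥ AF ∩ GF ∥ DA]
2. A_y = 4  [DG ∥ AF ∩ GF ∥ DA]
   → A = (1, 4)

A = (1, 4)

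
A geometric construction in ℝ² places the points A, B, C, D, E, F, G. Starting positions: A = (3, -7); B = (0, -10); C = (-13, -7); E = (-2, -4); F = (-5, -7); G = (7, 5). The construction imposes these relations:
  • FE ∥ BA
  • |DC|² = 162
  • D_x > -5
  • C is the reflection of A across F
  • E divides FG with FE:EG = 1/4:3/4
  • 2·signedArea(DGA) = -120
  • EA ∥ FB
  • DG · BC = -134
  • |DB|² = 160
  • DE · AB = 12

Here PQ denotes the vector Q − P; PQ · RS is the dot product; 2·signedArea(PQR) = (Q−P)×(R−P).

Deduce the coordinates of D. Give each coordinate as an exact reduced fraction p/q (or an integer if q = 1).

D = (-4, 2)

1. D_x = -4  [2·signedArea(DGA) = -120 ∩ DE · AB = 12]
2. D_y = 2  [2·signedArea(DGA) = -120 ∩ DE · AB = 12]
   → D = (-4, 2)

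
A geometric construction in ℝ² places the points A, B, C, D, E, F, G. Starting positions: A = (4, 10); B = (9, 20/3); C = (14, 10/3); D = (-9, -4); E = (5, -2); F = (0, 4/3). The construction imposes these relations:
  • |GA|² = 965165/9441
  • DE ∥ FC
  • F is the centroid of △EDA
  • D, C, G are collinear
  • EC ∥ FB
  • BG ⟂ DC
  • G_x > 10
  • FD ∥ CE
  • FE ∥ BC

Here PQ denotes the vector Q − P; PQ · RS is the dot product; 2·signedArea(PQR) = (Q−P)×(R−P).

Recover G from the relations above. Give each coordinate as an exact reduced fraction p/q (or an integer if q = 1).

G = (10937/1049, 6904/3147)

1. G_x = 10937/1049  [D, C, G are collinear ∩ BG ⟂ DC]
2. G_y = 6904/3147  [D, C, G are collinear ∩ BG ⟂ DC]
   → G = (10937/1049, 6904/3147)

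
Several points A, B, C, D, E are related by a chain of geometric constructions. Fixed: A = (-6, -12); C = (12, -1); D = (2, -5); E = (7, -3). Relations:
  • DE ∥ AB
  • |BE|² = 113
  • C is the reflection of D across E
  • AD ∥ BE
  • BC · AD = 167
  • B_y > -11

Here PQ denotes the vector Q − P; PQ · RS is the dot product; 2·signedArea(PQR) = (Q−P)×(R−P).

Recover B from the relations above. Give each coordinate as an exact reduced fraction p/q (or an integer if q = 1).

1. B_x = -1  [AD ∥ BE ∩ DE ∥ AB]
2. B_y = -10  [AD ∥ BE ∩ DE ∥ AB]
   → B = (-1, -10)

B = (-1, -10)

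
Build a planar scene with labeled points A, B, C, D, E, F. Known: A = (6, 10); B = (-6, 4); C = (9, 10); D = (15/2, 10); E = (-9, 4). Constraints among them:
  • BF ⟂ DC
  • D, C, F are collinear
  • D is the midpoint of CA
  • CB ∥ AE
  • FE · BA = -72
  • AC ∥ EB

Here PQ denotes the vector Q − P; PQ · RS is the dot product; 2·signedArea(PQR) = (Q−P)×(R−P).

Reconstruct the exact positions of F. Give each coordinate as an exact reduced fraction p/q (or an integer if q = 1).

1. F_x = -6  [D, C, F are collinear ∩ BF ⟂ DC]
2. F_y = 10  [D, C, F are collinear ∩ BF ⟂ DC]
   → F = (-6, 10)

F = (-6, 10)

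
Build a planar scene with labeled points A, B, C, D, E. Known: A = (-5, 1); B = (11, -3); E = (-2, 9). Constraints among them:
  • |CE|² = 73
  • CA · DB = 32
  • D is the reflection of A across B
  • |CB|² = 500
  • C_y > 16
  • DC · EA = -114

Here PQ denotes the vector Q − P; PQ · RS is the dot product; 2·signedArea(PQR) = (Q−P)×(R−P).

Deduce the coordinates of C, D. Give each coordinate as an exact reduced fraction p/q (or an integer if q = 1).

1. D_x = 27  [D is the reflection of A across B]
2. D_y = -7  [D is the reflection of A across B]
   → D = (27, -7)
3. C_x = 1  [CA · DB = 32 ∩ DC · EA = -114]
4. C_y = 17  [CA · DB = 32 ∩ DC · EA = -114]
   → C = (1, 17)

C = (1, 17)
D = (27, -7)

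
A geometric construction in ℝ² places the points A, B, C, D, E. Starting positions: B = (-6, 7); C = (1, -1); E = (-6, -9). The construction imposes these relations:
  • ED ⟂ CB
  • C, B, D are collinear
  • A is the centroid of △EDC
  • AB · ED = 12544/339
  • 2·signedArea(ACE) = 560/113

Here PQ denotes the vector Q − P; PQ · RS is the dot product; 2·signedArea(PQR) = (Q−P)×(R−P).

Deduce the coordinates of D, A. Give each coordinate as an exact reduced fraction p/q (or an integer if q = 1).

A = (-347/339, -1363/339)
D = (218/113, -233/113)

1. D_x = 218/113  [C, B, D are collinear ∩ ED ⟂ CB]
2. D_y = -233/113  [C, B, D are collinear ∩ ED ⟂ CB]
   → D = (218/113, -233/113)
3. A_x = -347/339  [A is the centroid of △EDC]
4. A_y = -1363/339  [A is the centroid of △EDC]
   → A = (-347/339, -1363/339)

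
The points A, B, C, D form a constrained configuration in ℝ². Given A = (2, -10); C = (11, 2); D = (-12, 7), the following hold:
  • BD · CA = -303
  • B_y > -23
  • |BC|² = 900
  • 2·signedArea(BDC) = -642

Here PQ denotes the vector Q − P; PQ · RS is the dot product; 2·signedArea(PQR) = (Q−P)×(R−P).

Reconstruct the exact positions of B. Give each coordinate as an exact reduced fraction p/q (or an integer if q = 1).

1. B_x = -7  [BD · CA = -303 ∩ 2·signedArea(BDC) = -642]
2. B_y = -22  [BD · CA = -303 ∩ 2·signedArea(BDC) = -642]
   → B = (-7, -22)

B = (-7, -22)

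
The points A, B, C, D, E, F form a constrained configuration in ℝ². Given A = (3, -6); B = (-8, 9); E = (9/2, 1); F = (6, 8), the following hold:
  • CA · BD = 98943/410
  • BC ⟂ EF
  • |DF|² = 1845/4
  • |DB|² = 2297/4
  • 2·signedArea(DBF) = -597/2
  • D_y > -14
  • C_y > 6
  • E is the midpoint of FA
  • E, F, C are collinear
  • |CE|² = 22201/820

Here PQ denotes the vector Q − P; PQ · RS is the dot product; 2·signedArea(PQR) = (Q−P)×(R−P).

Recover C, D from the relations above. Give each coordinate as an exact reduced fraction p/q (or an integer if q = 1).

1. C_x = 1146/205  [E, F, C are collinear ∩ BC ⟂ EF]
2. C_y = 1248/205  [E, F, C are collinear ∩ BC ⟂ EF]
   → C = (1146/205, 1248/205)
3. D_x = 3/2  [2·signedArea(DBF) = -597/2 ∩ CA · BD = 98943/410]
4. D_y = -13  [2·signedArea(DBF) = -597/2 ∩ CA · BD = 98943/410]
   → D = (3/2, -13)

C = (1146/205, 1248/205)
D = (3/2, -13)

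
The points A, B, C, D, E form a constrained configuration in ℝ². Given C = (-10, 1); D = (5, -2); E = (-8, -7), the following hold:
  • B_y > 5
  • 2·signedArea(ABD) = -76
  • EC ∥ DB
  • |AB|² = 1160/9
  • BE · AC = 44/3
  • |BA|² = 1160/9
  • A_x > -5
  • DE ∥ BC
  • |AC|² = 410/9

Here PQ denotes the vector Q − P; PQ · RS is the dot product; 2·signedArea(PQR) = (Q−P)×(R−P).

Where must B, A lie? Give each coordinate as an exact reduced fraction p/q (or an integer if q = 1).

A = (-13/3, -8/3)
B = (3, 6)

1. B_x = 3  [DE ∥ BC ∩ EC ∥ DB]
2. B_y = 6  [DE ∥ BC ∩ EC ∥ DB]
   → B = (3, 6)
3. A_x = -13/3  [2·signedArea(ABD) = -76 ∩ BE · AC = 44/3]
4. A_y = -8/3  [2·signedArea(ABD) = -76 ∩ BE · AC = 44/3]
   → A = (-13/3, -8/3)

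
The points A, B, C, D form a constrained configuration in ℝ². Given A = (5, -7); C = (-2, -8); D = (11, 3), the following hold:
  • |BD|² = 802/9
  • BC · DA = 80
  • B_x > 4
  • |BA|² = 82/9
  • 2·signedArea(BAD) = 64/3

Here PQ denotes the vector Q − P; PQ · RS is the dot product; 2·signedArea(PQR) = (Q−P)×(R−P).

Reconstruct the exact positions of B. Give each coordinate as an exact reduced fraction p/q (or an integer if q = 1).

1. B_x = 14/3  [2·signedArea(BAD) = 64/3 ∩ BC · DA = 80]
2. B_y = -4  [2·signedArea(BAD) = 64/3 ∩ BC · DA = 80]
   → B = (14/3, -4)

B = (14/3, -4)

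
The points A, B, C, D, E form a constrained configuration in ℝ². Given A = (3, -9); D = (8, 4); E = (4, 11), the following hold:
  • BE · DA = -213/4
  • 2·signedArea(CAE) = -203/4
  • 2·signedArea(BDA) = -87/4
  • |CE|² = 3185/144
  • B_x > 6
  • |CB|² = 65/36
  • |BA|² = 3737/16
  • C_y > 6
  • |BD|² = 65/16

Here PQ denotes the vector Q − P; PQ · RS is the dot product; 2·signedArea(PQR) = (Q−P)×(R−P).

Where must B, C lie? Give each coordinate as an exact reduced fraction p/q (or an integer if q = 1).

B = (7, 23/4)
C = (19/3, 83/12)

1. B_x = 7  [2·signedArea(BDA) = -87/4 ∩ BE · DA = -213/4]
2. B_y = 23/4  [2·signedArea(BDA) = -87/4 ∩ BE · DA = -213/4]
   → B = (7, 23/4)
3. C_x = 19/3  [line -20·x + 1·y + 479/4 = 0 ∩ |CB|² = 65/36]
4. C_y = 83/12  [line -20·x + 1·y + 479/4 = 0 ∩ |CB|² = 65/36]
   → C = (19/3, 83/12)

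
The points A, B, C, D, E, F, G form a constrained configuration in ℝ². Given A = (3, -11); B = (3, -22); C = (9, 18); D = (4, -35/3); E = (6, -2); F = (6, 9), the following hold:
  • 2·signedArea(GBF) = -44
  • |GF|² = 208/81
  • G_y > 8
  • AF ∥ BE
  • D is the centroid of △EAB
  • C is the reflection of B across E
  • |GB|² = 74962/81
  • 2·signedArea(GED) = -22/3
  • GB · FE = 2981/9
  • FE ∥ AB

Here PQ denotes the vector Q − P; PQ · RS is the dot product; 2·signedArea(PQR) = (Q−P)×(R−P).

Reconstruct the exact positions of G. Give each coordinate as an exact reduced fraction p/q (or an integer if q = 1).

1. G_x = 22/3  [2·signedArea(GBF) = -44 ∩ 2·signedArea(GED) = -22/3]
2. G_y = 73/9  [2·signedArea(GBF) = -44 ∩ 2·signedArea(GED) = -22/3]
   → G = (22/3, 73/9)

G = (22/3, 73/9)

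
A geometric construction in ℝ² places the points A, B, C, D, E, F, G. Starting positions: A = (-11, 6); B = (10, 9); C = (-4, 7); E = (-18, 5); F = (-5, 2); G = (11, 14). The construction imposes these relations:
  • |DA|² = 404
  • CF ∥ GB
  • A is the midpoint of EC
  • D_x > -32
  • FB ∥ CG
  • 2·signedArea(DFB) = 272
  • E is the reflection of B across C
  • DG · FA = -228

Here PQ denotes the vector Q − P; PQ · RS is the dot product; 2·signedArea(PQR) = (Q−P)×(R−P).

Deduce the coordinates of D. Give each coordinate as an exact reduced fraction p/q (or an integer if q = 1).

1. D_x = -31  [DG · FA = -228 ∩ 2·signedArea(DFB) = 272]
2. D_y = 8  [DG · FA = -228 ∩ 2·signedArea(DFB) = 272]
   → D = (-31, 8)

D = (-31, 8)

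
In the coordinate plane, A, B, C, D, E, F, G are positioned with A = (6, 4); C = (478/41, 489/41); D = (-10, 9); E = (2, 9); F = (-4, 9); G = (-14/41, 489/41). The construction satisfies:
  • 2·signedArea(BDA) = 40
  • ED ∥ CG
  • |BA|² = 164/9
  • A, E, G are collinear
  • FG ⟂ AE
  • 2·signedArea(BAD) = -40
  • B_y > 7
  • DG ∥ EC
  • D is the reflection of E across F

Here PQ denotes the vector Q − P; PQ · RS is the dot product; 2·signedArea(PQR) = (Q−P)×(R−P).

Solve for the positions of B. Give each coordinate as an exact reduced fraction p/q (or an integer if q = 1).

1. B_x = 10/3  [line -5·x + -16·y + 134 = 0 ∩ |BA|² = 164/9]
2. B_y = 22/3  [line -5·x + -16·y + 134 = 0 ∩ |BA|² = 164/9]
   → B = (10/3, 22/3)

B = (10/3, 22/3)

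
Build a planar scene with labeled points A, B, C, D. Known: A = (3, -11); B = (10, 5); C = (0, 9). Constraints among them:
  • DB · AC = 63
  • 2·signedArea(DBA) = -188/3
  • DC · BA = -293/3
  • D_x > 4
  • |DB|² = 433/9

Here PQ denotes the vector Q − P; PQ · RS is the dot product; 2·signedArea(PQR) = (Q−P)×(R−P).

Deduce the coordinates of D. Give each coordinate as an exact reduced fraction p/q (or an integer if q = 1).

D = (13/3, 1)

1. D_x = 13/3  [DC · BA = -293/3 ∩ 2·signedArea(DBA) = -188/3]
2. D_y = 1  [DC · BA = -293/3 ∩ 2·signedArea(DBA) = -188/3]
   → D = (13/3, 1)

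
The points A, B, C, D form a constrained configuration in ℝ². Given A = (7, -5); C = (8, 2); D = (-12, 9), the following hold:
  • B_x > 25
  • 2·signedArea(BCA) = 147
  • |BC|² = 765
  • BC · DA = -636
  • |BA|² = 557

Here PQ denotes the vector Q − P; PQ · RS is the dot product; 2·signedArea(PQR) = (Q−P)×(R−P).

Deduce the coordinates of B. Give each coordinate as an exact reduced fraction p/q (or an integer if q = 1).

B = (26, -19)

1. B_x = 26  [2·signedArea(BCA) = 147 ∩ BC · DA = -636]
2. B_y = -19  [2·signedArea(BCA) = 147 ∩ BC · DA = -636]
   → B = (26, -19)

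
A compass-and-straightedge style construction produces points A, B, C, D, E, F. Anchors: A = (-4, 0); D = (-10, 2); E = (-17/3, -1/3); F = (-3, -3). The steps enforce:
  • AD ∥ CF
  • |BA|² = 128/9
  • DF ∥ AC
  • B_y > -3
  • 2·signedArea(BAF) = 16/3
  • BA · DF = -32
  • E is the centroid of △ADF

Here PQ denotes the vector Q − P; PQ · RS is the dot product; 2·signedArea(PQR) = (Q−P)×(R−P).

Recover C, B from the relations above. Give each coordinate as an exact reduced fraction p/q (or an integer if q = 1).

B = (-4/3, -8/3)
C = (3, -5)

1. C_x = 3  [AD ∥ CF ∩ DF ∥ AC]
2. C_y = -5  [AD ∥ CF ∩ DF ∥ AC]
   → C = (3, -5)
3. B_x = -4/3  [BA · DF = -32 ∩ 2·signedArea(BAF) = 16/3]
4. B_y = -8/3  [BA · DF = -32 ∩ 2·signedArea(BAF) = 16/3]
   → B = (-4/3, -8/3)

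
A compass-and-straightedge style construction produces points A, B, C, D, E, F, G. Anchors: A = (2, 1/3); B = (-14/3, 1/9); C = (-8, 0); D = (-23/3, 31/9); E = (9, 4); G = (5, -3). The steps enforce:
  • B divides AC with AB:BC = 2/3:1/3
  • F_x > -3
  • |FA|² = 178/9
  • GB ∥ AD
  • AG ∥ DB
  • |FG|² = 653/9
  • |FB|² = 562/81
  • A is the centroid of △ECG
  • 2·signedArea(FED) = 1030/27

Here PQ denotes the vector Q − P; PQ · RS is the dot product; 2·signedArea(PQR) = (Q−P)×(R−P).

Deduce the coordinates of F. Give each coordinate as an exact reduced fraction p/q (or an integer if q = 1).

1. F_x = -7/3  [line 5/9·x + -50/3·y + 635/27 = 0 ∩ |FB|² = 562/81]
2. F_y = 4/3  [line 5/9·x + -50/3·y + 635/27 = 0 ∩ |FB|² = 562/81]
   → F = (-7/3, 4/3)

F = (-7/3, 4/3)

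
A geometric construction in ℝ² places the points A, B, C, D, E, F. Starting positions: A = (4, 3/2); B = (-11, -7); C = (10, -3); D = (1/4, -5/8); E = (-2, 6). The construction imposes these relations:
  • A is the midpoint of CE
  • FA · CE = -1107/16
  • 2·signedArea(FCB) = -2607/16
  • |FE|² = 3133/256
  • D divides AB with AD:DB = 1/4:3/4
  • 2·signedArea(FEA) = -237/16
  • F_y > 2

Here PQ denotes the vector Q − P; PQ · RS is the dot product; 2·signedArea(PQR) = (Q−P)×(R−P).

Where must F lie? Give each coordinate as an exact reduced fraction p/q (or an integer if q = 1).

1. F_x = -7/8  [2·signedArea(FEA) = -237/16 ∩ 2·signedArea(FCB) = -2607/16]
2. F_y = 43/16  [2·signedArea(FEA) = -237/16 ∩ 2·signedArea(FCB) = -2607/16]
   → F = (-7/8, 43/16)

F = (-7/8, 43/16)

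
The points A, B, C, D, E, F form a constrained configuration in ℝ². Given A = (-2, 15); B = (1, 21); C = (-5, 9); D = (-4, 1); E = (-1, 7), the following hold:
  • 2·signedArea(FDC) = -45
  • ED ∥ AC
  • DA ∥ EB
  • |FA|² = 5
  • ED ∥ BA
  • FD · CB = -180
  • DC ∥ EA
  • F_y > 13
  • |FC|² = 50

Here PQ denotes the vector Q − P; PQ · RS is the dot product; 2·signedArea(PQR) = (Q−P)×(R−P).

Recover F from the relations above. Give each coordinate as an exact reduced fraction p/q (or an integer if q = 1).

1. F_x = 0  [FD · CB = -180 ∩ 2·signedArea(FDC) = -45]
2. F_y = 14  [FD · CB = -180 ∩ 2·signedArea(FDC) = -45]
   → F = (0, 14)

F = (0, 14)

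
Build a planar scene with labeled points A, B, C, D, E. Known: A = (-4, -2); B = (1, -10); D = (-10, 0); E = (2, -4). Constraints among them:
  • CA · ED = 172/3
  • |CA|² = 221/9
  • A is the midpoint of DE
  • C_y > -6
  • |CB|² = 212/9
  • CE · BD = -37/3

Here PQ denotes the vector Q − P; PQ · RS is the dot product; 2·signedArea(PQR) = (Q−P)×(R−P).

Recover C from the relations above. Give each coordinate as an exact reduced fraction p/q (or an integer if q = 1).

1. C_x = -1/3  [CA · ED = 172/3 ∩ CE · BD = -37/3]
2. C_y = -16/3  [CA · ED = 172/3 ∩ CE · BD = -37/3]
   → C = (-1/3, -16/3)

C = (-1/3, -16/3)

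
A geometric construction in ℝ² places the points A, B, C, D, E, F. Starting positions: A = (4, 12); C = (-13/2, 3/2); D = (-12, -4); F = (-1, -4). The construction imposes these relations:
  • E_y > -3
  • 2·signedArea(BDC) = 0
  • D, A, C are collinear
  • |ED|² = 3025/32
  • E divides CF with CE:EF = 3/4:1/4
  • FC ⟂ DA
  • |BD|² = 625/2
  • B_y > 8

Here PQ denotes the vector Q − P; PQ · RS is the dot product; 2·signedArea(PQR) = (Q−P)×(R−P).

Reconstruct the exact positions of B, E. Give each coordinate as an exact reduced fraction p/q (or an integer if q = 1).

B = (1/2, 17/2)
E = (-19/8, -21/8)

1. B_x = 1/2  [line -11/2·x + 11/2·y + -44 = 0 ∩ |BD|² = 625/2]
2. B_y = 17/2  [line -11/2·x + 11/2·y + -44 = 0 ∩ |BD|² = 625/2]
   → B = (1/2, 17/2)
3. E_x = -19/8  [E divides CF with CE:EF = 3/4:1/4]
4. E_y = -21/8  [E divides CF with CE:EF = 3/4:1/4]
   → E = (-19/8, -21/8)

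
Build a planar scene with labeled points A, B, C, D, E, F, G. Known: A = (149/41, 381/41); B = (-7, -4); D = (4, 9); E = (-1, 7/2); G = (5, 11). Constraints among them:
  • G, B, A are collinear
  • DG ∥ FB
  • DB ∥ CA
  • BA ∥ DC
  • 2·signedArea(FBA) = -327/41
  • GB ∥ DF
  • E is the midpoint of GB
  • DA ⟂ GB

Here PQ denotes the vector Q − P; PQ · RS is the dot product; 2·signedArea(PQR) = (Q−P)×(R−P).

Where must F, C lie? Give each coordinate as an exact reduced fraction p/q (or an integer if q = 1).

C = (600/41, 914/41)
F = (-8, -6)

1. F_x = -8  [DG ∥ FB ∩ GB ∥ DF]
2. F_y = -6  [DG ∥ FB ∩ GB ∥ DF]
   → F = (-8, -6)
3. C_x = 600/41  [DB ∥ CA ∩ BA ∥ DC]
4. C_y = 914/41  [DB ∥ CA ∩ BA ∥ DC]
   → C = (600/41, 914/41)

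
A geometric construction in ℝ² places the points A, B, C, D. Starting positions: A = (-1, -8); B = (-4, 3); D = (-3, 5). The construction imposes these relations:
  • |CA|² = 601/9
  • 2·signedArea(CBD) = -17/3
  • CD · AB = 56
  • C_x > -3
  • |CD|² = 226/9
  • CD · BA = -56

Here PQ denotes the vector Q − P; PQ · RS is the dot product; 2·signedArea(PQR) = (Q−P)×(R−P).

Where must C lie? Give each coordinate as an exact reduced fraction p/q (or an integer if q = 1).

1. C_x = -8/3  [2·signedArea(CBD) = -17/3 ∩ CD · BA = -56]
2. C_y = 0  [2·signedArea(CBD) = -17/3 ∩ CD · BA = -56]
   → C = (-8/3, 0)

C = (-8/3, 0)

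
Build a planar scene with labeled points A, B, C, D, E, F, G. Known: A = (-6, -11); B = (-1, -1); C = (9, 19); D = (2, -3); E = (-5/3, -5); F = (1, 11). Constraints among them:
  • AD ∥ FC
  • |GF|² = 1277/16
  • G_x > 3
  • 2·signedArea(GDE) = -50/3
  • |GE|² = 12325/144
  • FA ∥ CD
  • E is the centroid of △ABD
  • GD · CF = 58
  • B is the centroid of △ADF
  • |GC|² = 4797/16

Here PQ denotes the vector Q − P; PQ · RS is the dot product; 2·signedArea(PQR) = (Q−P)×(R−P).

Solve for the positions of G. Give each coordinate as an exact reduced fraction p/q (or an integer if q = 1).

1. G_x = 15/4  [GD · CF = 58 ∩ 2·signedArea(GDE) = -50/3]
2. G_y = 5/2  [GD · CF = 58 ∩ 2·signedArea(GDE) = -50/3]
   → G = (15/4, 5/2)

G = (15/4, 5/2)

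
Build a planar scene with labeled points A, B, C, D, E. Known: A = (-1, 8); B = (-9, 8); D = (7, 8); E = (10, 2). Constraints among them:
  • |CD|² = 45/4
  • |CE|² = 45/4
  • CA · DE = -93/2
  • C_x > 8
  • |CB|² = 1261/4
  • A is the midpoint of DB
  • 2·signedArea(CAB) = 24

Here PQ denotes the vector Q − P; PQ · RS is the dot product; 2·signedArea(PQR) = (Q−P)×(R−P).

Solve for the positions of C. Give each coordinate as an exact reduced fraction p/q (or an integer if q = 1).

C = (17/2, 5)

1. C_x = 17/2  [CA · DE = -93/2 ∩ 2·signedArea(CAB) = 24]
2. C_y = 5  [CA · DE = -93/2 ∩ 2·signedArea(CAB) = 24]
   → C = (17/2, 5)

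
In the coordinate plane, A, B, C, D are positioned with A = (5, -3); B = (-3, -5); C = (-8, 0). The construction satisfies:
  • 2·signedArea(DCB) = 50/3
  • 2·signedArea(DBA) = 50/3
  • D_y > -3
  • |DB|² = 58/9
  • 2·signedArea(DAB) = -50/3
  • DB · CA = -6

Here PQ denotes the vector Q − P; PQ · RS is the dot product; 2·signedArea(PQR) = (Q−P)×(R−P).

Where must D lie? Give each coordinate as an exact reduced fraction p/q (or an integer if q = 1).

1. D_x = -2  [2·signedArea(DAB) = -50/3 ∩ DB · CA = -6]
2. D_y = -8/3  [2·signedArea(DAB) = -50/3 ∩ DB · CA = -6]
   → D = (-2, -8/3)

D = (-2, -8/3)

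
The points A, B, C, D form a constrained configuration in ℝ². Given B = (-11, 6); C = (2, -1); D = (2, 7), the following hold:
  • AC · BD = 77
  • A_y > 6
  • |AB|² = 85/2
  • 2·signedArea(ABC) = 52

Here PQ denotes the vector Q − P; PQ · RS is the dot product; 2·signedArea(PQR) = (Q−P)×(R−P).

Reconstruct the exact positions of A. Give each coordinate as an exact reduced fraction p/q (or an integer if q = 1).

A = (-9/2, 13/2)

1. A_x = -9/2  [2·signedArea(ABC) = 52 ∩ AC · BD = 77]
2. A_y = 13/2  [2·signedArea(ABC) = 52 ∩ AC · BD = 77]
   → A = (-9/2, 13/2)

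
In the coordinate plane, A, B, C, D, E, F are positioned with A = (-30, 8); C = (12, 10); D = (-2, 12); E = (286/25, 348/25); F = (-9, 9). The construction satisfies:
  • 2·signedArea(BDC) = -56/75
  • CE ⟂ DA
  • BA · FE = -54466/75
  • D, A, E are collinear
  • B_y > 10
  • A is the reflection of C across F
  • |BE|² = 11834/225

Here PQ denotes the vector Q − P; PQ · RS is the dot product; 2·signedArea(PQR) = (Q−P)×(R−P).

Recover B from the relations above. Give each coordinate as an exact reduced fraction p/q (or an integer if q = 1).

1. B_x = 361/75  [BA · FE = -54466/75 ∩ 2·signedArea(BDC) = -56/75]
2. B_y = 823/75  [BA · FE = -54466/75 ∩ 2·signedArea(BDC) = -56/75]
   → B = (361/75, 823/75)

B = (361/75, 823/75)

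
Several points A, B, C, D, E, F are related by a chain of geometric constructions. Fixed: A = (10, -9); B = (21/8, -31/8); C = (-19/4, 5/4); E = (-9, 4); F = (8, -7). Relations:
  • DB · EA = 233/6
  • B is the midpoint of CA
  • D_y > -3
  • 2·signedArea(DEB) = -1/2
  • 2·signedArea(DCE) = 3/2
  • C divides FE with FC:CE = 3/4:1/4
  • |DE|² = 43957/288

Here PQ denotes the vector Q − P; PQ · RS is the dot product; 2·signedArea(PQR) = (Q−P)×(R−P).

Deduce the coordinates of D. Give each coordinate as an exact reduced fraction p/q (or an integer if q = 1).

D = (29/24, -71/24)

1. D_x = 29/24  [2·signedArea(DCE) = 3/2 ∩ DB · EA = 233/6]
2. D_y = -71/24  [2·signedArea(DCE) = 3/2 ∩ DB · EA = 233/6]
   → D = (29/24, -71/24)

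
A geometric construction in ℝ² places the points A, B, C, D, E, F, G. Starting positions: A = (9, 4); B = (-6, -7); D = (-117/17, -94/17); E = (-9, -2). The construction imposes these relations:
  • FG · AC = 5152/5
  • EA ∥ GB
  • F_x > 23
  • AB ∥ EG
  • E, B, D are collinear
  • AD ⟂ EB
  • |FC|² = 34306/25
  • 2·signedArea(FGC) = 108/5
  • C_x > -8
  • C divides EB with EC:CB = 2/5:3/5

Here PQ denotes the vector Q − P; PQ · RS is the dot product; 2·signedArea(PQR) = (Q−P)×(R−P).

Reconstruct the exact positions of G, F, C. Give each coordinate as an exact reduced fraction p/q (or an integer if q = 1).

1. G_x = -24  [EA ∥ GB ∩ AB ∥ EG]
2. G_y = -13  [EA ∥ GB ∩ AB ∥ EG]
   → G = (-24, -13)
3. C_x = -39/5  [C divides EB with EC:CB = 2/5:3/5]
4. C_y = -4  [C divides EB with EC:CB = 2/5:3/5]
   → C = (-39/5, -4)
5. F_x = 24  [FG · AC = 5152/5 ∩ 2·signedArea(FGC) = 108/5]
6. F_y = 15  [FG · AC = 5152/5 ∩ 2·signedArea(FGC) = 108/5]
   → F = (24, 15)

C = (-39/5, -4)
F = (24, 15)
G = (-24, -13)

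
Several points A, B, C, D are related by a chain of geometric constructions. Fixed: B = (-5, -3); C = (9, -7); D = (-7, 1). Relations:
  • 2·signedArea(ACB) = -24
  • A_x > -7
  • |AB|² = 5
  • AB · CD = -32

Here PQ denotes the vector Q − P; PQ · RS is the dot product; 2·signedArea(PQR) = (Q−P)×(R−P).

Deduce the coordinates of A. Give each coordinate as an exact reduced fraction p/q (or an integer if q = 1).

1. A_x = -6  [AB · CD = -32 ∩ 2·signedArea(ACB) = -24]
2. A_y = -1  [AB · CD = -32 ∩ 2·signedArea(ACB) = -24]
   → A = (-6, -1)

A = (-6, -1)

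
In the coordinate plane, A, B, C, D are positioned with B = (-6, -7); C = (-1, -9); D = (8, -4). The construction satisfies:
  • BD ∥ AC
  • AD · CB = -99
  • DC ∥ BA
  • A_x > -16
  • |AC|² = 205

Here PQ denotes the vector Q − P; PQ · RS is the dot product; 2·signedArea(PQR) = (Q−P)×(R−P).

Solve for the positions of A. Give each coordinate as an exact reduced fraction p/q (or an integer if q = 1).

A = (-15, -12)

1. A_x = -15  [BD ∥ AC ∩ DC ∥ BA]
2. A_y = -12  [BD ∥ AC ∩ DC ∥ BA]
   → A = (-15, -12)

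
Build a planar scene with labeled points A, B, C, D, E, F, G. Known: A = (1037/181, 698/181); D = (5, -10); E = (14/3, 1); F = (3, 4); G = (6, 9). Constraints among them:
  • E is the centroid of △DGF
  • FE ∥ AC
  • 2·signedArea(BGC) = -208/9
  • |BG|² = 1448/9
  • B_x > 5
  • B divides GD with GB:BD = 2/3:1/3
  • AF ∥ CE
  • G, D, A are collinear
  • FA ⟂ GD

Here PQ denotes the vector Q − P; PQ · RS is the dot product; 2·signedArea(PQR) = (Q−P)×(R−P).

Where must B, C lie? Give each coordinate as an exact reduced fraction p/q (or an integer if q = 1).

1. B_x = 16/3  [B divides GD with GB:BD = 2/3:1/3]
2. B_y = -11/3  [B divides GD with GB:BD = 2/3:1/3]
   → B = (16/3, -11/3)
3. C_x = 4016/543  [AF ∥ CE ∩ FE ∥ AC]
4. C_y = 155/181  [AF ∥ CE ∩ FE ∥ AC]
   → C = (4016/543, 155/181)

B = (16/3, -11/3)
C = (4016/543, 155/181)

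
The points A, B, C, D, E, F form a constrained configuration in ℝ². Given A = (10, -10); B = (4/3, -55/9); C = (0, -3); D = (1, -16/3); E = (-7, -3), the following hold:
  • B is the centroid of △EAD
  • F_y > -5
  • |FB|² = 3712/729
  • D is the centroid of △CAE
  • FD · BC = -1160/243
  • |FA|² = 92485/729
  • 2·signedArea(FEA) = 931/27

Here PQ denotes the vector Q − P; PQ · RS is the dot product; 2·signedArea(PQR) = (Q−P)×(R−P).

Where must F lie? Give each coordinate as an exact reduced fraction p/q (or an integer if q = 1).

1. F_x = 4/9  [2·signedArea(FEA) = 931/27 ∩ FD · BC = -1160/243]
2. F_y = -109/27  [2·signedArea(FEA) = 931/27 ∩ FD · BC = -1160/243]
   → F = (4/9, -109/27)

F = (4/9, -109/27)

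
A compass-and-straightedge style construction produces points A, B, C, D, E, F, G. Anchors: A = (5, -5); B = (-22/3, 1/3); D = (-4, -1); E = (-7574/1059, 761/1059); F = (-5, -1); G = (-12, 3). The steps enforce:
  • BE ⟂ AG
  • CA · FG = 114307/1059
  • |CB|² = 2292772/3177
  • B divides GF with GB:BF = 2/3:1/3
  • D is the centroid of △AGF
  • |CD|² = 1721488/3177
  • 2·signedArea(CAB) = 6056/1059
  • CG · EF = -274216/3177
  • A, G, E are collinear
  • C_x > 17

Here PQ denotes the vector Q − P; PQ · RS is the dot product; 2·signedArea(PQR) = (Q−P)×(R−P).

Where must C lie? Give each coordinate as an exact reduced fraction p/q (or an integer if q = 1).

1. C_x = 18164/1059  [2·signedArea(CAB) = 6056/1059 ∩ CA · FG = 114307/1059]
2. C_y = -11351/1059  [2·signedArea(CAB) = 6056/1059 ∩ CA · FG = 114307/1059]
   → C = (18164/1059, -11351/1059)

C = (18164/1059, -11351/1059)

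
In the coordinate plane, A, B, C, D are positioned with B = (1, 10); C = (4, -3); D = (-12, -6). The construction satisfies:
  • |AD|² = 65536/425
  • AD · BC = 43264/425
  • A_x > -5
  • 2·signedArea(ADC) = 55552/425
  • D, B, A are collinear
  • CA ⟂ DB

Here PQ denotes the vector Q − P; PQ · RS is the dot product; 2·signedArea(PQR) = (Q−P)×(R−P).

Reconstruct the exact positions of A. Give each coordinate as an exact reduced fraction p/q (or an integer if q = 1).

A = (-1772/425, 1546/425)

1. A_x = -1772/425  [D, B, A are collinear ∩ CA ⟂ DB]
2. A_y = 1546/425  [D, B, A are collinear ∩ CA ⟂ DB]
   → A = (-1772/425, 1546/425)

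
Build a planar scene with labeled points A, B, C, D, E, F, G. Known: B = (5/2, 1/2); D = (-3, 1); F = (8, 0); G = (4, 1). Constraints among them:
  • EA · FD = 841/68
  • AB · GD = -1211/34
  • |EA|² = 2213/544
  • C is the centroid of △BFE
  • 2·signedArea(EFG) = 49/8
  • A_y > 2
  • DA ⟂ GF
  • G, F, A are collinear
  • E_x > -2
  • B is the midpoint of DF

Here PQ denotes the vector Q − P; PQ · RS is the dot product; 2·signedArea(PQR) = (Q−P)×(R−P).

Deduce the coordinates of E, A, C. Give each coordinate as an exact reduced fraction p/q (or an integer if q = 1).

1. A_x = -44/17  [G, F, A are collinear ∩ DA ⟂ GF]
2. A_y = 45/17  [G, F, A are collinear ∩ DA ⟂ GF]
   → A = (-44/17, 45/17)
3. E_x = -13/8  [EA · FD = 841/68 ∩ 2·signedArea(EFG) = 49/8]
4. E_y = 7/8  [EA · FD = 841/68 ∩ 2·signedArea(EFG) = 49/8]
   → E = (-13/8, 7/8)
5. C_x = 71/24  [C is the centroid of △BFE]
6. C_y = 11/24  [C is the centroid of △BFE]
   → C = (71/24, 11/24)

A = (-44/17, 45/17)
C = (71/24, 11/24)
E = (-13/8, 7/8)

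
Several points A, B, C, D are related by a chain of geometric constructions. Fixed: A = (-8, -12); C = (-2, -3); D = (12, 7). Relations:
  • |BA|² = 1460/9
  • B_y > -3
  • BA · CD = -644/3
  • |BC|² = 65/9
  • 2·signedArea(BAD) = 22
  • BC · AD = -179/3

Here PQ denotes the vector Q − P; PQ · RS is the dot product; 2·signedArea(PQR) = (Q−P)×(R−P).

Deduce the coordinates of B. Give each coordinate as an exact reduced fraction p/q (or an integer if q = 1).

1. B_x = 2/3  [2·signedArea(BAD) = 22 ∩ BC · AD = -179/3]
2. B_y = -8/3  [2·signedArea(BAD) = 22 ∩ BC · AD = -179/3]
   → B = (2/3, -8/3)

B = (2/3, -8/3)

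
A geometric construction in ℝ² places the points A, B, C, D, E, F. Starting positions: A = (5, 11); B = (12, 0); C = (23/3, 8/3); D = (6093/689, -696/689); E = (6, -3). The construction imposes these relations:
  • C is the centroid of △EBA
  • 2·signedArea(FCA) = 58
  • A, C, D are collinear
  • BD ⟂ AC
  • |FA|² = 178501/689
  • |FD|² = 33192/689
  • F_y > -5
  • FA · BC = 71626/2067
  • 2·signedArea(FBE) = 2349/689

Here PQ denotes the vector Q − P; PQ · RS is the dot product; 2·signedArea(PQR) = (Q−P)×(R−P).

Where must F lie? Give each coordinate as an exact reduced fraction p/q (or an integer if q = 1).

1. F_x = 2175/689  [2·signedArea(FCA) = 58 ∩ FA · BC = 71626/2067]
2. F_y = -3438/689  [2·signedArea(FCA) = 58 ∩ FA · BC = 71626/2067]
   → F = (2175/689, -3438/689)

F = (2175/689, -3438/689)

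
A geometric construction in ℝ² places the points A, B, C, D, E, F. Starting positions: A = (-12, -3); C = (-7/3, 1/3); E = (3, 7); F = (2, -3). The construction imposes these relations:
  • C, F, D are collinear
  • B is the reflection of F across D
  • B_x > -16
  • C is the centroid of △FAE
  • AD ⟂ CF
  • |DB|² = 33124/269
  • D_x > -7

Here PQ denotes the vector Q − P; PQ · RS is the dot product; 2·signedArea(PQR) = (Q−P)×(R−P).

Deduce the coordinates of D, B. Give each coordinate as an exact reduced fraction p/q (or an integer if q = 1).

B = (-4194/269, 2833/269)
D = (-1828/269, 1013/269)

1. D_x = -1828/269  [C, F, D are collinear ∩ AD ⟂ CF]
2. D_y = 1013/269  [C, F, D are collinear ∩ AD ⟂ CF]
   → D = (-1828/269, 1013/269)
3. B_x = -4194/269  [B is the reflection of F across D]
4. B_y = 2833/269  [B is the reflection of F across D]
   → B = (-4194/269, 2833/269)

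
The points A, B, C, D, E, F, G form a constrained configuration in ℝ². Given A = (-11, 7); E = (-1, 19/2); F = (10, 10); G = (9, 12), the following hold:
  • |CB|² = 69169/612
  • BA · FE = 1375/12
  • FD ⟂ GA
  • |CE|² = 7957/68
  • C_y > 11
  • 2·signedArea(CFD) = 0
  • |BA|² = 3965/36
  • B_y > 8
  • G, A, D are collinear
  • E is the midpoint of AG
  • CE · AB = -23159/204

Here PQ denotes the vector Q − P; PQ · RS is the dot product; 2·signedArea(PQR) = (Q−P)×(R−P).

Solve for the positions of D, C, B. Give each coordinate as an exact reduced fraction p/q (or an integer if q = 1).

B = (-2/3, 53/6)
C = (164/17, 194/17)
D = (161/17, 206/17)

1. D_x = 161/17  [G, A, D are collinear ∩ FD ⟂ GA]
2. D_y = 206/17  [G, A, D are collinear ∩ FD ⟂ GA]
   → D = (161/17, 206/17)
3. B_x = -2/3  [line 11·x + 1/2·y + 35/12 = 0 ∩ |BA|² = 3965/36]
4. B_y = 53/6  [line 11·x + 1/2·y + 35/12 = 0 ∩ |BA|² = 3965/36]
   → B = (-2/3, 53/6)
5. C_x = 164/17  [2·signedArea(CFD) = 0 ∩ CE · AB = -23159/204]
6. C_y = 194/17  [2·signedArea(CFD) = 0 ∩ CE · AB = -23159/204]
   → C = (164/17, 194/17)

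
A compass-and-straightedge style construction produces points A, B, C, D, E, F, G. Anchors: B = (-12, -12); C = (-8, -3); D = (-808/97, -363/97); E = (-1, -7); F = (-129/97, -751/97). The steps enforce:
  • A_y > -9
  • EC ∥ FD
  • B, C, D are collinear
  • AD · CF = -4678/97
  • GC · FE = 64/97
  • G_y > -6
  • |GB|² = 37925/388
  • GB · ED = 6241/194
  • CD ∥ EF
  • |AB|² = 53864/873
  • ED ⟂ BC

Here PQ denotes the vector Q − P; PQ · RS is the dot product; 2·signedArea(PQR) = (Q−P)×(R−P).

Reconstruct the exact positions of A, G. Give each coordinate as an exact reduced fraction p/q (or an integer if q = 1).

A = (-1390/291, -2594/291)
G = (-905/194, -521/97)

1. A_x = -1390/291  [line -647/97·x + 460/97·y + 1010/97 = 0 ∩ |AB|² = 53864/873]
2. A_y = -2594/291  [line -647/97·x + 460/97·y + 1010/97 = 0 ∩ |AB|² = 53864/873]
   → A = (-1390/291, -2594/291)
3. G_x = -905/194  [GC · FE = 64/97 ∩ GB · ED = 6241/194]
4. G_y = -521/97  [GC · FE = 64/97 ∩ GB · ED = 6241/194]
   → G = (-905/194, -521/97)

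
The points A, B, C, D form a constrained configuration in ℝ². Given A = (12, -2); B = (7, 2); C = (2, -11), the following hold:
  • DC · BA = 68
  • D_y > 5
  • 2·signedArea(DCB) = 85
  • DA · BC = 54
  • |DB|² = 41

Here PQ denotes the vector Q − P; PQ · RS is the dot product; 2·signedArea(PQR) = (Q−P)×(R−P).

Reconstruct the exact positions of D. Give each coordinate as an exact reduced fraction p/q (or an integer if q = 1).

D = (2, 6)

1. D_x = 2  [2·signedArea(DCB) = 85 ∩ DC · BA = 68]
2. D_y = 6  [2·signedArea(DCB) = 85 ∩ DC · BA = 68]
   → D = (2, 6)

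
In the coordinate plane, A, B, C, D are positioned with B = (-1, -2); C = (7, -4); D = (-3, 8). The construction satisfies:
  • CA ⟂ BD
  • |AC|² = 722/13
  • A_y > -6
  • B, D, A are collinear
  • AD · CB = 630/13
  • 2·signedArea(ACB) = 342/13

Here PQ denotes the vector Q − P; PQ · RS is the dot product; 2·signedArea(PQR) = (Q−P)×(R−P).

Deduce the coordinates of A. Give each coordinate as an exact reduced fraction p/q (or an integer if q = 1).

1. A_x = -4/13  [B, D, A are collinear ∩ CA ⟂ BD]
2. A_y = -71/13  [B, D, A are collinear ∩ CA ⟂ BD]
   → A = (-4/13, -71/13)

A = (-4/13, -71/13)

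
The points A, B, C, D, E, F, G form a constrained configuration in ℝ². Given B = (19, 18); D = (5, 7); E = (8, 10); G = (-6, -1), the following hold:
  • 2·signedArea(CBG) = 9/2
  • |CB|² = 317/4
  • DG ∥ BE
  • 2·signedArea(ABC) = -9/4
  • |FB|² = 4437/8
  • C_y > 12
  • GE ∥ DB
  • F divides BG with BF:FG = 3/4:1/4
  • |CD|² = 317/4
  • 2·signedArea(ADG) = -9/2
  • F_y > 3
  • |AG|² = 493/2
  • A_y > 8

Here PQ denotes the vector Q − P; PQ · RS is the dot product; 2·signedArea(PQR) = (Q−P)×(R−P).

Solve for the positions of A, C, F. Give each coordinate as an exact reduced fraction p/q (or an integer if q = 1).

1. A_x = 13/2  [line 8·x + -11·y + 83/2 = 0 ∩ |AG|² = 493/2]
2. A_y = 17/2  [line 8·x + -11·y + 83/2 = 0 ∩ |AG|² = 493/2]
   → A = (13/2, 17/2)
3. C_x = 12  [line 19·x + -25·y + 169/2 = 0 ∩ |CD|² = 317/4]
4. C_y = 25/2  [line 19·x + -25·y + 169/2 = 0 ∩ |CD|² = 317/4]
   → C = (12, 25/2)
5. F_x = 1/4  [F divides BG with BF:FG = 3/4:1/4]
6. F_y = 15/4  [F divides BG with BF:FG = 3/4:1/4]
   → F = (1/4, 15/4)

A = (13/2, 17/2)
C = (12, 25/2)
F = (1/4, 15/4)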